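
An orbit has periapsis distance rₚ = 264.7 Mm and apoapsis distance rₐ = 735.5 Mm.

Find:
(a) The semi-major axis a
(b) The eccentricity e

Convert to SI: rₚ = 264.7 Mm = 2.647e+08 m; rₐ = 735.5 Mm = 7.355e+08 m.
(a) a = (rₚ + rₐ) / 2 = (2.647e+08 + 7.355e+08) / 2 ≈ 5.001e+08 m = 500.1 Mm.
(b) e = (rₐ − rₚ) / (rₐ + rₚ) = (7.355e+08 − 2.647e+08) / (7.355e+08 + 2.647e+08) ≈ 0.4707.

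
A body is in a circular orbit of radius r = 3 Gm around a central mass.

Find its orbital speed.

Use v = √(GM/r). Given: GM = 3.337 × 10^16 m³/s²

Convert to SI: r = 3 Gm = 3e+09 m.
For a circular orbit, gravity supplies the centripetal force, so v = √(GM / r).
v = √(3.337e+16 / 3e+09) m/s ≈ 3335 m/s = 3.335 km/s.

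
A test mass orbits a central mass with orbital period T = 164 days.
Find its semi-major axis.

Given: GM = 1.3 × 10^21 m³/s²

Convert to SI: T = 164 days = 1.41696e+07 s.
Invert Kepler's third law: a = (GM · T² / (4π²))^(1/3).
Substituting T = 1.41696e+07 s and GM = 1.3e+21 m³/s²:
a = (1.3e+21 · (1.41696e+07)² / (4π²))^(1/3) m
a ≈ 1.877e+11 m = 187.7 Gm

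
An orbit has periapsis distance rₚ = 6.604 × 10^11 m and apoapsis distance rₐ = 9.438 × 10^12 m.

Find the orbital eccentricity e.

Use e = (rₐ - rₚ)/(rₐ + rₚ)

e = (rₐ − rₚ) / (rₐ + rₚ).
e = (9.438e+12 − 6.604e+11) / (9.438e+12 + 6.604e+11) = 8.7776e+12 / 1.00984e+13 ≈ 0.8692.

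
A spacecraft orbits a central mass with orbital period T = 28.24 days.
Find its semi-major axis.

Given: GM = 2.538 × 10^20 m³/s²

Convert to SI: T = 28.24 days = 2.43994e+06 s.
Invert Kepler's third law: a = (GM · T² / (4π²))^(1/3).
Substituting T = 2.43994e+06 s and GM = 2.538e+20 m³/s²:
a = (2.538e+20 · (2.43994e+06)² / (4π²))^(1/3) m
a ≈ 3.37e+10 m = 33.7 Gm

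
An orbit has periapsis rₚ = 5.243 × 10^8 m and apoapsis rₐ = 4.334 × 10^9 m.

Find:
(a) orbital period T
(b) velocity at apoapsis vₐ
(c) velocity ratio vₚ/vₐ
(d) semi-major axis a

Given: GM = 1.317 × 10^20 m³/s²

(a) With a = (rₚ + rₐ)/2 = 2.42915e+09 m, T = 2π √(a³/GM) = 2π √((2.42915e+09)³/1.317e+20) s ≈ 6.555e+04 s
(b) With a = (rₚ + rₐ)/2 = 2.42915e+09 m, vₐ = √(GM (2/rₐ − 1/a)) = √(1.317e+20 · (2/4.334e+09 − 1/2.42915e+09)) m/s ≈ 8.099e+04 m/s
(c) Conservation of angular momentum (rₚvₚ = rₐvₐ) gives vₚ/vₐ = rₐ/rₚ = 4.334e+09/5.243e+08 ≈ 8.266
(d) a = (rₚ + rₐ)/2 = (5.243e+08 + 4.334e+09)/2 ≈ 2.429e+09 m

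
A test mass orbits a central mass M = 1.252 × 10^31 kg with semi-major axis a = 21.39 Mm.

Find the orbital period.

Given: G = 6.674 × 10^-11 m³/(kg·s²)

Convert to SI: a = 21.39 Mm = 2.139e+07 m.
GM = G · M = 6.674e-11 · 1.252e+31 = 8.35585e+20 m³/s².
Kepler's third law: T = 2π √(a³ / GM).
Substituting a = 2.139e+07 m and GM = 8.35585e+20 m³/s²:
T = 2π √((2.139e+07)³ / 8.35585e+20) s
T ≈ 21.5 s = 21.5 seconds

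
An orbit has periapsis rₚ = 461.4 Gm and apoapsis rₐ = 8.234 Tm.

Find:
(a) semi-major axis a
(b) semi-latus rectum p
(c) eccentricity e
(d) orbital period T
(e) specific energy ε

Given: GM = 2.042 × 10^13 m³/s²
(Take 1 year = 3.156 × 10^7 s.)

Convert to SI: rₚ = 461.4 Gm = 4.614e+11 m; rₐ = 8.234 Tm = 8.234e+12 m.
(a) a = (rₚ + rₐ)/2 = (4.614e+11 + 8.234e+12)/2 ≈ 4.348e+12 m
(b) From a = (rₚ + rₐ)/2 = 4.3477e+12 m and e = (rₐ − rₚ)/(rₐ + rₚ) = 0.893875, p = a(1 − e²) = 4.3477e+12 · (1 − (0.893875)²) ≈ 8.738e+11 m
(c) e = (rₐ − rₚ)/(rₐ + rₚ) = (8.234e+12 − 4.614e+11)/(8.234e+12 + 4.614e+11) ≈ 0.8939
(d) With a = (rₚ + rₐ)/2 = 4.3477e+12 m, T = 2π √(a³/GM) = 2π √((4.3477e+12)³/2.042e+13) s ≈ 1.26e+13 s
(e) With a = (rₚ + rₐ)/2 = 4.3477e+12 m, ε = −GM/(2a) = −2.042e+13/(2 · 4.3477e+12) J/kg ≈ -2.348 J/kg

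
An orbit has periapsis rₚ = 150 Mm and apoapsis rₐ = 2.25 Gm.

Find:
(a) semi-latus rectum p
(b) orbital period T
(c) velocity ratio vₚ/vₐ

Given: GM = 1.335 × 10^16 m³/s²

Convert to SI: rₚ = 150 Mm = 1.5e+08 m; rₐ = 2.25 Gm = 2.25e+09 m.
(a) From a = (rₚ + rₐ)/2 = 1.2e+09 m and e = (rₐ − rₚ)/(rₐ + rₚ) = 0.875, p = a(1 − e²) = 1.2e+09 · (1 − (0.875)²) ≈ 2.812e+08 m
(b) With a = (rₚ + rₐ)/2 = 1.2e+09 m, T = 2π √(a³/GM) = 2π √((1.2e+09)³/1.335e+16) s ≈ 2.261e+06 s
(c) Conservation of angular momentum (rₚvₚ = rₐvₐ) gives vₚ/vₐ = rₐ/rₚ = 2.25e+09/1.5e+08 ≈ 15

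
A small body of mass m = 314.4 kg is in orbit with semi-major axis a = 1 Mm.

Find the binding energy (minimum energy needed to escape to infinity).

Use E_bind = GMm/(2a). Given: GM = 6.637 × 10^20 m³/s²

Convert to SI: a = 1 Mm = 1e+06 m.
Total orbital energy is E = −GMm/(2a); binding energy is E_bind = −E = GMm/(2a).
E_bind = 6.637e+20 · 314.4 / (2 · 1e+06) J ≈ 1.043e+17 J = 104.3 PJ.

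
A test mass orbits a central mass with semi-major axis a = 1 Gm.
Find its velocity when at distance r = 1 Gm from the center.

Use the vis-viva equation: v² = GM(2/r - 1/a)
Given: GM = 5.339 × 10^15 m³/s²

Convert to SI: a = 1 Gm = 1e+09 m; r = 1 Gm = 1e+09 m.
Vis-viva: v = √(GM · (2/r − 1/a)).
2/r − 1/a = 2/1e+09 − 1/1e+09 = 1e-09 m⁻¹.
v = √(5.339e+15 · 1e-09) m/s ≈ 2311 m/s = 2.311 km/s.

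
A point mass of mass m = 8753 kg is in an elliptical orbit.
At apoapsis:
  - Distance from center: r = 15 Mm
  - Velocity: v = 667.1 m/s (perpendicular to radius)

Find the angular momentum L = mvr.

Convert to SI: r = 15 Mm = 1.5e+07 m.
Since v is perpendicular to r, L = m · v · r.
L = 8753 · 667.1 · 1.5e+07 kg·m²/s ≈ 8.759e+13 kg·m²/s.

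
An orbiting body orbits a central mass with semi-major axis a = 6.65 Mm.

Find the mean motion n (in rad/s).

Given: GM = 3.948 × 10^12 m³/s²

Convert to SI: a = 6.65 Mm = 6.65e+06 m.
n = √(GM / a³).
n = √(3.948e+12 / (6.65e+06)³) rad/s ≈ 0.0001159 rad/s.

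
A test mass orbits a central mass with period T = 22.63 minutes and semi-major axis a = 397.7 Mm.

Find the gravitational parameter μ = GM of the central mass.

Convert to SI: T = 22.63 minutes = 1357.8 s; a = 397.7 Mm = 3.977e+08 m.
GM = 4π² · a³ / T².
GM = 4π² · (3.977e+08)³ / (1357.8)² m³/s² ≈ 1.347e+21 m³/s² = 1.347 × 10^21 m³/s².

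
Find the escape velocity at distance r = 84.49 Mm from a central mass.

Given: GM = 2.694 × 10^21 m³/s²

Convert to SI: r = 84.49 Mm = 8.449e+07 m.
Escape velocity comes from setting total energy to zero: ½v² − GM/r = 0 ⇒ v_esc = √(2GM / r).
v_esc = √(2 · 2.694e+21 / 8.449e+07) m/s ≈ 7.986e+06 m/s = 7986 km/s.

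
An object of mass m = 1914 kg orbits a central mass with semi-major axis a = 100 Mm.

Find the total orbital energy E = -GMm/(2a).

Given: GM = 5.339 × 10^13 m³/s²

Convert to SI: a = 100 Mm = 1e+08 m.
E = −GMm / (2a).
E = −5.339e+13 · 1914 / (2 · 1e+08) J ≈ -5.109e+08 J = -510.9 MJ.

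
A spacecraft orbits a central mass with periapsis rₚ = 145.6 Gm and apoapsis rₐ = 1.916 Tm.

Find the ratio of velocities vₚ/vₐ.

Convert to SI: rₚ = 145.6 Gm = 1.456e+11 m; rₐ = 1.916 Tm = 1.916e+12 m.
Conservation of angular momentum gives rₚvₚ = rₐvₐ, so vₚ/vₐ = rₐ/rₚ.
vₚ/vₐ = 1.916e+12 / 1.456e+11 ≈ 13.16.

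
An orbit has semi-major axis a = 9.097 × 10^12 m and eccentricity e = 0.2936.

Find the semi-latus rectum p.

p = a (1 − e²).
p = 9.097e+12 · (1 − (0.2936)²) = 9.097e+12 · 0.913799 ≈ 8.313e+12 m = 8.313 × 10^12 m.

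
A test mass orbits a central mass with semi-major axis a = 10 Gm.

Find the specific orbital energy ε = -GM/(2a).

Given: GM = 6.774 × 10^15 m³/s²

Convert to SI: a = 10 Gm = 1e+10 m.
ε = −GM / (2a).
ε = −6.774e+15 / (2 · 1e+10) J/kg ≈ -3.387e+05 J/kg = -338.7 kJ/kg.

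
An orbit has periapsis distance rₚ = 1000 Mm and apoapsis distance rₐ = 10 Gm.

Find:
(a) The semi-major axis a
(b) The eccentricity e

Convert to SI: rₚ = 1000 Mm = 1e+09 m; rₐ = 10 Gm = 1e+10 m.
(a) a = (rₚ + rₐ) / 2 = (1e+09 + 1e+10) / 2 ≈ 5.5e+09 m = 5.5 Gm.
(b) e = (rₐ − rₚ) / (rₐ + rₚ) = (1e+10 − 1e+09) / (1e+10 + 1e+09) ≈ 0.8182.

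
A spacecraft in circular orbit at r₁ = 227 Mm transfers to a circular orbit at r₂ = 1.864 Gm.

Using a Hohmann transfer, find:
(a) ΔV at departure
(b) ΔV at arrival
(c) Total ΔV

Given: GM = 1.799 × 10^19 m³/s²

Convert to SI: r₁ = 227 Mm = 2.27e+08 m; r₂ = 1.864 Gm = 1.864e+09 m.
Transfer semi-major axis: a_t = (r₁ + r₂)/2 = (2.27e+08 + 1.864e+09)/2 = 1.0455e+09 m.
Circular speeds: v₁ = √(GM/r₁) = 281516 m/s, v₂ = √(GM/r₂) = 98241 m/s.
Transfer speeds (vis-viva v² = GM(2/r − 1/a_t)): v₁ᵗ = 375892 m/s, v₂ᵗ = 45776.6 m/s.
(a) ΔV₁ = |v₁ᵗ − v₁| ≈ 9.438e+04 m/s = 94.38 km/s.
(b) ΔV₂ = |v₂ − v₂ᵗ| ≈ 5.246e+04 m/s = 52.46 km/s.
(c) ΔV_total = ΔV₁ + ΔV₂ ≈ 1.468e+05 m/s = 146.8 km/s.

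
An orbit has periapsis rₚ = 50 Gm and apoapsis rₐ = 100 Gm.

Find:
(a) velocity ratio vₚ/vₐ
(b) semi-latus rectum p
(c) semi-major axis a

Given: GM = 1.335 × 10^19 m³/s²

Convert to SI: rₚ = 50 Gm = 5e+10 m; rₐ = 100 Gm = 1e+11 m.
(a) Conservation of angular momentum (rₚvₚ = rₐvₐ) gives vₚ/vₐ = rₐ/rₚ = 1e+11/5e+10 ≈ 2
(b) From a = (rₚ + rₐ)/2 = 7.5e+10 m and e = (rₐ − rₚ)/(rₐ + rₚ) = 0.333333, p = a(1 − e²) = 7.5e+10 · (1 − (0.333333)²) ≈ 6.667e+10 m
(c) a = (rₚ + rₐ)/2 = (5e+10 + 1e+11)/2 ≈ 7.5e+10 m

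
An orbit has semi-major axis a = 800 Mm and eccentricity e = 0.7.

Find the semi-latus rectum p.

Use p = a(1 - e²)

Convert to SI: a = 800 Mm = 8e+08 m.
p = a (1 − e²).
p = 8e+08 · (1 − (0.7)²) = 8e+08 · 0.51 ≈ 4.08e+08 m = 408 Mm.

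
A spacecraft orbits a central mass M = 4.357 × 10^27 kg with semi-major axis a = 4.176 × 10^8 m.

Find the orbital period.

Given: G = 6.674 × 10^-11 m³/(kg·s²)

GM = G · M = 6.674e-11 · 4.357e+27 = 2.90786e+17 m³/s².
Kepler's third law: T = 2π √(a³ / GM).
Substituting a = 4.176e+08 m and GM = 2.90786e+17 m³/s²:
T = 2π √((4.176e+08)³ / 2.90786e+17) s
T ≈ 9.943e+04 s = 1.151 days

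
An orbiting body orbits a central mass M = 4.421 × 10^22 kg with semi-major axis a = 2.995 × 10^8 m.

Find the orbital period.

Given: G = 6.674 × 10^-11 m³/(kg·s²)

GM = G · M = 6.674e-11 · 4.421e+22 = 2.95058e+12 m³/s².
Kepler's third law: T = 2π √(a³ / GM).
Substituting a = 2.995e+08 m and GM = 2.95058e+12 m³/s²:
T = 2π √((2.995e+08)³ / 2.95058e+12) s
T ≈ 1.896e+07 s = 219.4 days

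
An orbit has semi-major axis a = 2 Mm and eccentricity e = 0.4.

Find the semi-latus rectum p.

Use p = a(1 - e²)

Convert to SI: a = 2 Mm = 2e+06 m.
p = a (1 − e²).
p = 2e+06 · (1 − (0.4)²) = 2e+06 · 0.84 ≈ 1.68e+06 m = 1.68 Mm.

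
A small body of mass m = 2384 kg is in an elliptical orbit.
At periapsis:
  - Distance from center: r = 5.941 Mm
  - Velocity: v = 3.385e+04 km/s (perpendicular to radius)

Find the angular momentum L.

Convert to SI: r = 5.941 Mm = 5.941e+06 m; v = 3.385e+04 km/s = 3.385e+07 m/s.
Since v is perpendicular to r, L = m · v · r.
L = 2384 · 3.385e+07 · 5.941e+06 kg·m²/s ≈ 4.794e+17 kg·m²/s.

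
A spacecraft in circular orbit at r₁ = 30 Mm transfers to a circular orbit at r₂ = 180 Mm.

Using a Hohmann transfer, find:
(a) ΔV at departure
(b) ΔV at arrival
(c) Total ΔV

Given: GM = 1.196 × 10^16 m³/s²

Convert to SI: r₁ = 30 Mm = 3e+07 m; r₂ = 180 Mm = 1.8e+08 m.
Transfer semi-major axis: a_t = (r₁ + r₂)/2 = (3e+07 + 1.8e+08)/2 = 1.05e+08 m.
Circular speeds: v₁ = √(GM/r₁) = 19966.6 m/s, v₂ = √(GM/r₂) = 8151.35 m/s.
Transfer speeds (vis-viva v² = GM(2/r − 1/a_t)): v₁ᵗ = 26142.5 m/s, v₂ᵗ = 4357.08 m/s.
(a) ΔV₁ = |v₁ᵗ − v₁| ≈ 6176 m/s = 6.176 km/s.
(b) ΔV₂ = |v₂ − v₂ᵗ| ≈ 3794 m/s = 3.794 km/s.
(c) ΔV_total = ΔV₁ + ΔV₂ ≈ 9970 m/s = 9.97 km/s.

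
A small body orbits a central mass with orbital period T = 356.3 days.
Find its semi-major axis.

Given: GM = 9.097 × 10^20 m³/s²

Convert to SI: T = 356.3 days = 3.07843e+07 s.
Invert Kepler's third law: a = (GM · T² / (4π²))^(1/3).
Substituting T = 3.07843e+07 s and GM = 9.097e+20 m³/s²:
a = (9.097e+20 · (3.07843e+07)² / (4π²))^(1/3) m
a ≈ 2.795e+11 m = 279.5 Gm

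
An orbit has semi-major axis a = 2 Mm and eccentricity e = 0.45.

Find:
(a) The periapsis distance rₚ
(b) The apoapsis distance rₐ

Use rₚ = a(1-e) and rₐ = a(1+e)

Convert to SI: a = 2 Mm = 2e+06 m.
(a) rₚ = a(1 − e) = 2e+06 · (1 − 0.45) = 2e+06 · 0.55 ≈ 1.1e+06 m = 1.1 Mm.
(b) rₐ = a(1 + e) = 2e+06 · (1 + 0.45) = 2e+06 · 1.45 ≈ 2.9e+06 m = 2.9 Mm.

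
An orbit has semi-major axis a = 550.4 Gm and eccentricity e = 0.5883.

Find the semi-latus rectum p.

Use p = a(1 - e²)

Convert to SI: a = 550.4 Gm = 5.504e+11 m.
p = a (1 − e²).
p = 5.504e+11 · (1 − (0.5883)²) = 5.504e+11 · 0.653903 ≈ 3.599e+11 m = 359.9 Gm.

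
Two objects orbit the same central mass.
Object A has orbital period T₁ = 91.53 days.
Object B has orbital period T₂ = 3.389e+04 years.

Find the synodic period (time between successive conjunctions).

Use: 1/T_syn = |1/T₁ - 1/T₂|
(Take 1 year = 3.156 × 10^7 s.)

Convert to SI: T₁ = 91.53 days = 7.90819e+06 s; T₂ = 3.389e+04 years = 1.06957e+12 s.
T_syn = |T₁ · T₂ / (T₁ − T₂)|.
T_syn = |7.90819e+06 · 1.06957e+12 / (7.90819e+06 − 1.06957e+12)| s ≈ 7.908e+06 s = 91.53 days.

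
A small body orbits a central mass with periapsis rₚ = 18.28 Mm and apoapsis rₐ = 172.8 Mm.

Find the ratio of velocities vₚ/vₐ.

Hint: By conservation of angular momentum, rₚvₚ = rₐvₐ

Convert to SI: rₚ = 18.28 Mm = 1.828e+07 m; rₐ = 172.8 Mm = 1.728e+08 m.
Conservation of angular momentum gives rₚvₚ = rₐvₐ, so vₚ/vₐ = rₐ/rₚ.
vₚ/vₐ = 1.728e+08 / 1.828e+07 ≈ 9.453.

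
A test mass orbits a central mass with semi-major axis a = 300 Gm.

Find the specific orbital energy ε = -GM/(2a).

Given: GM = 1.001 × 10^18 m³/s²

Convert to SI: a = 300 Gm = 3e+11 m.
ε = −GM / (2a).
ε = −1.001e+18 / (2 · 3e+11) J/kg ≈ -1.668e+06 J/kg = -1.668 MJ/kg.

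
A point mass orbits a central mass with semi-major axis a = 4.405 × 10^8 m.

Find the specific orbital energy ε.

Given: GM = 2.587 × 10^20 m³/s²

ε = −GM / (2a).
ε = −2.587e+20 / (2 · 4.405e+08) J/kg ≈ -2.936e+11 J/kg = -293.6 GJ/kg.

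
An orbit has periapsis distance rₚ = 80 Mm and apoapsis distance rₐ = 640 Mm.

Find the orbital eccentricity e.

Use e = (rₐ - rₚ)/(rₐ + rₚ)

Convert to SI: rₚ = 80 Mm = 8e+07 m; rₐ = 640 Mm = 6.4e+08 m.
e = (rₐ − rₚ) / (rₐ + rₚ).
e = (6.4e+08 − 8e+07) / (6.4e+08 + 8e+07) = 5.6e+08 / 7.2e+08 ≈ 0.7778.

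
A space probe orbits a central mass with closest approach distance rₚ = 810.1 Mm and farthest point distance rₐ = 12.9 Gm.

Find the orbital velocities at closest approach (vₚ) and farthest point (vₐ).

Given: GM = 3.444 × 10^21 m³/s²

Convert to SI: rₚ = 810.1 Mm = 8.101e+08 m; rₐ = 12.9 Gm = 1.29e+10 m.
Use the vis-viva equation v² = GM(2/r − 1/a) with a = (rₚ + rₐ)/2 = (8.101e+08 + 1.29e+10)/2 = 6.85505e+09 m.
vₚ = √(GM · (2/rₚ − 1/a)) = √(3.444e+21 · (2/8.101e+08 − 1/6.85505e+09)) m/s ≈ 2.828e+06 m/s = 2828 km/s.
vₐ = √(GM · (2/rₐ − 1/a)) = √(3.444e+21 · (2/1.29e+10 − 1/6.85505e+09)) m/s ≈ 1.776e+05 m/s = 177.6 km/s.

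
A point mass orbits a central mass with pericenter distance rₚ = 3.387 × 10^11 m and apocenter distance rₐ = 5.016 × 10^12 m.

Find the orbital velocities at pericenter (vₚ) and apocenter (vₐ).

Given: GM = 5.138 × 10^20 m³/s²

Use the vis-viva equation v² = GM(2/r − 1/a) with a = (rₚ + rₐ)/2 = (3.387e+11 + 5.016e+12)/2 = 2.67735e+12 m.
vₚ = √(GM · (2/rₚ − 1/a)) = √(5.138e+20 · (2/3.387e+11 − 1/2.67735e+12)) m/s ≈ 5.331e+04 m/s = 53.31 km/s.
vₐ = √(GM · (2/rₐ − 1/a)) = √(5.138e+20 · (2/5.016e+12 − 1/2.67735e+12)) m/s ≈ 3600 m/s = 3.6 km/s.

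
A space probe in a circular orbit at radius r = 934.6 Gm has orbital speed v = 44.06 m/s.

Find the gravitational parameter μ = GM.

Convert to SI: r = 934.6 Gm = 9.346e+11 m.
For a circular orbit v² = GM/r, so GM = v² · r.
GM = (44.06)² · 9.346e+11 m³/s² ≈ 1.814e+15 m³/s² = 1.814 × 10^15 m³/s².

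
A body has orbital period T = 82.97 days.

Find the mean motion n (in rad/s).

Convert to SI: T = 82.97 days = 7.16861e+06 s.
n = 2π / T.
n = 2π / 7.16861e+06 s ≈ 8.765e-07 rad/s.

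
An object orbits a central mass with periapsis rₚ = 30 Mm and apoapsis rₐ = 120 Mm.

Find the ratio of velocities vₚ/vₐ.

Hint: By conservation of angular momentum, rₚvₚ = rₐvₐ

Convert to SI: rₚ = 30 Mm = 3e+07 m; rₐ = 120 Mm = 1.2e+08 m.
Conservation of angular momentum gives rₚvₚ = rₐvₐ, so vₚ/vₐ = rₐ/rₚ.
vₚ/vₐ = 1.2e+08 / 3e+07 ≈ 4.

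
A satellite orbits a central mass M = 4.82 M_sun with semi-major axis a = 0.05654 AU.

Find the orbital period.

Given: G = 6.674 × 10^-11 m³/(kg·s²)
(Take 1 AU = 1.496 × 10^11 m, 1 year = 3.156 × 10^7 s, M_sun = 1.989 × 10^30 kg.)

Convert to SI: a = 0.05654 AU = 8.45838e+09 m; M = 4.82 M_sun = 9.58698e+30 kg.
GM = G · M = 6.674e-11 · 9.58698e+30 = 6.39835e+20 m³/s².
Kepler's third law: T = 2π √(a³ / GM).
Substituting a = 8.45838e+09 m and GM = 6.39835e+20 m³/s²:
T = 2π √((8.45838e+09)³ / 6.39835e+20) s
T ≈ 1.932e+05 s = 0.006123 years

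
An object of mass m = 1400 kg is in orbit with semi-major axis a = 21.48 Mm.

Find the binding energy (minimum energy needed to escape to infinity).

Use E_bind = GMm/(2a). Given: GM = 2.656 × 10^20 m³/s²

Convert to SI: a = 21.48 Mm = 2.148e+07 m.
Total orbital energy is E = −GMm/(2a); binding energy is E_bind = −E = GMm/(2a).
E_bind = 2.656e+20 · 1400 / (2 · 2.148e+07) J ≈ 8.655e+15 J = 8.655 PJ.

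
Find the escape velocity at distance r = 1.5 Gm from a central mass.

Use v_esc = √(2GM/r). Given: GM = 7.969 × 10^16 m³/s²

Convert to SI: r = 1.5 Gm = 1.5e+09 m.
Escape velocity comes from setting total energy to zero: ½v² − GM/r = 0 ⇒ v_esc = √(2GM / r).
v_esc = √(2 · 7.969e+16 / 1.5e+09) m/s ≈ 1.031e+04 m/s = 10.31 km/s.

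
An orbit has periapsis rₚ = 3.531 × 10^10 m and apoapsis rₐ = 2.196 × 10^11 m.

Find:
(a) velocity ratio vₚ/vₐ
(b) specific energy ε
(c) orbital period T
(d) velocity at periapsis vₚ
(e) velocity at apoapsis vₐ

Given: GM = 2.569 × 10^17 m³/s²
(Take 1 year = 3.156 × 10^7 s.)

(a) Conservation of angular momentum (rₚvₚ = rₐvₐ) gives vₚ/vₐ = rₐ/rₚ = 2.196e+11/3.531e+10 ≈ 6.219
(b) With a = (rₚ + rₐ)/2 = 1.27455e+11 m, ε = −GM/(2a) = −2.569e+17/(2 · 1.27455e+11) J/kg ≈ -1.008e+06 J/kg
(c) With a = (rₚ + rₐ)/2 = 1.27455e+11 m, T = 2π √(a³/GM) = 2π √((1.27455e+11)³/2.569e+17) s ≈ 5.641e+08 s
(d) With a = (rₚ + rₐ)/2 = 1.27455e+11 m, vₚ = √(GM (2/rₚ − 1/a)) = √(2.569e+17 · (2/3.531e+10 − 1/1.27455e+11)) m/s ≈ 3541 m/s
(e) With a = (rₚ + rₐ)/2 = 1.27455e+11 m, vₐ = √(GM (2/rₐ − 1/a)) = √(2.569e+17 · (2/2.196e+11 − 1/1.27455e+11)) m/s ≈ 569.3 m/s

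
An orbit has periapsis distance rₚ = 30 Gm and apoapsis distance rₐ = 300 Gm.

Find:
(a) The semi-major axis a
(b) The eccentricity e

Convert to SI: rₚ = 30 Gm = 3e+10 m; rₐ = 300 Gm = 3e+11 m.
(a) a = (rₚ + rₐ) / 2 = (3e+10 + 3e+11) / 2 ≈ 1.65e+11 m = 165 Gm.
(b) e = (rₐ − rₚ) / (rₐ + rₚ) = (3e+11 − 3e+10) / (3e+11 + 3e+10) ≈ 0.8182.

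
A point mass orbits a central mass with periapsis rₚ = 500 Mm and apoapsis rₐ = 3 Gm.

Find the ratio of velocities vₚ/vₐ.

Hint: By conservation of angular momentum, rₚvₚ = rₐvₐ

Convert to SI: rₚ = 500 Mm = 5e+08 m; rₐ = 3 Gm = 3e+09 m.
Conservation of angular momentum gives rₚvₚ = rₐvₐ, so vₚ/vₐ = rₐ/rₚ.
vₚ/vₐ = 3e+09 / 5e+08 ≈ 6.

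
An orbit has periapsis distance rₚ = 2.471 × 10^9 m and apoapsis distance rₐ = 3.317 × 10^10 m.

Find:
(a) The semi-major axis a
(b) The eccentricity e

(a) a = (rₚ + rₐ) / 2 = (2.471e+09 + 3.317e+10) / 2 ≈ 1.782e+10 m = 1.782 × 10^10 m.
(b) e = (rₐ − rₚ) / (rₐ + rₚ) = (3.317e+10 − 2.471e+09) / (3.317e+10 + 2.471e+09) ≈ 0.8613.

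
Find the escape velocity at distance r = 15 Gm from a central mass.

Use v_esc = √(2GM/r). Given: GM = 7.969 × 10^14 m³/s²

Convert to SI: r = 15 Gm = 1.5e+10 m.
Escape velocity comes from setting total energy to zero: ½v² − GM/r = 0 ⇒ v_esc = √(2GM / r).
v_esc = √(2 · 7.969e+14 / 1.5e+10) m/s ≈ 326 m/s = 326 m/s.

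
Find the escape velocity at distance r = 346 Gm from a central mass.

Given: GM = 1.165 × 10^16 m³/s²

Convert to SI: r = 346 Gm = 3.46e+11 m.
Escape velocity comes from setting total energy to zero: ½v² − GM/r = 0 ⇒ v_esc = √(2GM / r).
v_esc = √(2 · 1.165e+16 / 3.46e+11) m/s ≈ 259.5 m/s = 259.5 m/s.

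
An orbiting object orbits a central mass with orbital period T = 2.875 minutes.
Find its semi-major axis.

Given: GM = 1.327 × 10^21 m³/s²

Convert to SI: T = 2.875 minutes = 172.5 s.
Invert Kepler's third law: a = (GM · T² / (4π²))^(1/3).
Substituting T = 172.5 s and GM = 1.327e+21 m³/s²:
a = (1.327e+21 · (172.5)² / (4π²))^(1/3) m
a ≈ 1e+08 m = 100 Mm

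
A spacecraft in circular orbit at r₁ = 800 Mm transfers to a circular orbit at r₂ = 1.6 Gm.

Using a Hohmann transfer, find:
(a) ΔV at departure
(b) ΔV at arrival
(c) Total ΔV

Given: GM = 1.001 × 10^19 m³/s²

Convert to SI: r₁ = 800 Mm = 8e+08 m; r₂ = 1.6 Gm = 1.6e+09 m.
Transfer semi-major axis: a_t = (r₁ + r₂)/2 = (8e+08 + 1.6e+09)/2 = 1.2e+09 m.
Circular speeds: v₁ = √(GM/r₁) = 111859 m/s, v₂ = √(GM/r₂) = 79096.5 m/s.
Transfer speeds (vis-viva v² = GM(2/r − 1/a_t)): v₁ᵗ = 129164 m/s, v₂ᵗ = 64582 m/s.
(a) ΔV₁ = |v₁ᵗ − v₁| ≈ 1.73e+04 m/s = 17.3 km/s.
(b) ΔV₂ = |v₂ − v₂ᵗ| ≈ 1.451e+04 m/s = 14.51 km/s.
(c) ΔV_total = ΔV₁ + ΔV₂ ≈ 3.182e+04 m/s = 31.82 km/s.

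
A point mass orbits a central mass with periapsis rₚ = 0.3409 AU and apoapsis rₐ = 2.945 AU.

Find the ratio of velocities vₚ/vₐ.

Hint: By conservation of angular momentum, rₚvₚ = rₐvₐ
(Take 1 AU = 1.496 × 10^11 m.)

Convert to SI: rₚ = 0.3409 AU = 5.09986e+10 m; rₐ = 2.945 AU = 4.40572e+11 m.
Conservation of angular momentum gives rₚvₚ = rₐvₐ, so vₚ/vₐ = rₐ/rₚ.
vₚ/vₐ = 4.40572e+11 / 5.09986e+10 ≈ 8.639.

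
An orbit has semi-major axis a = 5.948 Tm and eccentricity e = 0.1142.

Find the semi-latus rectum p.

Convert to SI: a = 5.948 Tm = 5.948e+12 m.
p = a (1 − e²).
p = 5.948e+12 · (1 − (0.1142)²) = 5.948e+12 · 0.986958 ≈ 5.87e+12 m = 5.87 Tm.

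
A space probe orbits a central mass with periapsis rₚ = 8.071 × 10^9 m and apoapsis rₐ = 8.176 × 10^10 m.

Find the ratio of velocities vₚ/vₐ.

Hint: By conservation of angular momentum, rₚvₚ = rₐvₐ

Conservation of angular momentum gives rₚvₚ = rₐvₐ, so vₚ/vₐ = rₐ/rₚ.
vₚ/vₐ = 8.176e+10 / 8.071e+09 ≈ 10.13.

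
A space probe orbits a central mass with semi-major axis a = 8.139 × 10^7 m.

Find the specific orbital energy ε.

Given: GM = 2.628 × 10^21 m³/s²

ε = −GM / (2a).
ε = −2.628e+21 / (2 · 8.139e+07) J/kg ≈ -1.614e+13 J/kg = -1.614e+04 GJ/kg.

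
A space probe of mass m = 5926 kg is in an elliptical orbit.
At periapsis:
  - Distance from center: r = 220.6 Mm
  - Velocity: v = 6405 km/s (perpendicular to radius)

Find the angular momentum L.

Convert to SI: r = 220.6 Mm = 2.206e+08 m; v = 6405 km/s = 6.405e+06 m/s.
Since v is perpendicular to r, L = m · v · r.
L = 5926 · 6.405e+06 · 2.206e+08 kg·m²/s ≈ 8.373e+18 kg·m²/s.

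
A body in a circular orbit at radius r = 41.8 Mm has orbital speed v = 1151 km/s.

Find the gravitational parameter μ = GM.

Convert to SI: r = 41.8 Mm = 4.18e+07 m; v = 1151 km/s = 1.151e+06 m/s.
For a circular orbit v² = GM/r, so GM = v² · r.
GM = (1.151e+06)² · 4.18e+07 m³/s² ≈ 5.538e+19 m³/s² = 5.538 × 10^19 m³/s².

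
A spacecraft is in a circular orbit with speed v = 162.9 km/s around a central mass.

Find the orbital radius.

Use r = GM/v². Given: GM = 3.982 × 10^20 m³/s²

Convert to SI: v = 162.9 km/s = 162900 m/s.
For a circular orbit, v² = GM / r, so r = GM / v².
r = 3.982e+20 / (162900)² m ≈ 1.501e+10 m = 15.01 Gm.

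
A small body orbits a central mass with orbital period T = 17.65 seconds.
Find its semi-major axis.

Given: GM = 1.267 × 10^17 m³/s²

Invert Kepler's third law: a = (GM · T² / (4π²))^(1/3).
Substituting T = 17.65 s and GM = 1.267e+17 m³/s²:
a = (1.267e+17 · (17.65)² / (4π²))^(1/3) m
a ≈ 9.999e+05 m = 999.9 km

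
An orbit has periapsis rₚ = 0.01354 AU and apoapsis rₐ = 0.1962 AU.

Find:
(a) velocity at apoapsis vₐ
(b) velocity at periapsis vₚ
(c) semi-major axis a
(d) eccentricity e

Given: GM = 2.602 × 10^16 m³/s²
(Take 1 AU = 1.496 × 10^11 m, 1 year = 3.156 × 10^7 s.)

Convert to SI: rₚ = 0.01354 AU = 2.02558e+09 m; rₐ = 0.1962 AU = 2.93515e+10 m.
(a) With a = (rₚ + rₐ)/2 = 1.56886e+10 m, vₐ = √(GM (2/rₐ − 1/a)) = √(2.602e+16 · (2/2.93515e+10 − 1/1.56886e+10)) m/s ≈ 338.3 m/s
(b) With a = (rₚ + rₐ)/2 = 1.56886e+10 m, vₚ = √(GM (2/rₚ − 1/a)) = √(2.602e+16 · (2/2.02558e+09 − 1/1.56886e+10)) m/s ≈ 4902 m/s
(c) a = (rₚ + rₐ)/2 = (2.02558e+09 + 2.93515e+10)/2 ≈ 1.569e+10 m
(d) e = (rₐ − rₚ)/(rₐ + rₚ) = (2.93515e+10 − 2.02558e+09)/(2.93515e+10 + 2.02558e+09) ≈ 0.8709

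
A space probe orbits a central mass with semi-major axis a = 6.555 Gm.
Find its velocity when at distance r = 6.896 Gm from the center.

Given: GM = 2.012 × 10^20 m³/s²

Convert to SI: a = 6.555 Gm = 6.555e+09 m; r = 6.896 Gm = 6.896e+09 m.
Vis-viva: v = √(GM · (2/r − 1/a)).
2/r − 1/a = 2/6.896e+09 − 1/6.555e+09 = 1.37468e-10 m⁻¹.
v = √(2.012e+20 · 1.37468e-10) m/s ≈ 1.663e+05 m/s = 166.3 km/s.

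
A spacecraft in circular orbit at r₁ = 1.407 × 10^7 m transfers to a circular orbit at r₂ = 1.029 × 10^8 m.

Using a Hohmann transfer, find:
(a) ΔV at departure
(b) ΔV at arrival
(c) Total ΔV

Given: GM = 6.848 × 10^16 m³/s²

Transfer semi-major axis: a_t = (r₁ + r₂)/2 = (1.407e+07 + 1.029e+08)/2 = 5.8485e+07 m.
Circular speeds: v₁ = √(GM/r₁) = 69764.6 m/s, v₂ = √(GM/r₂) = 25797.3 m/s.
Transfer speeds (vis-viva v² = GM(2/r − 1/a_t)): v₁ᵗ = 92538 m/s, v₂ᵗ = 12653.2 m/s.
(a) ΔV₁ = |v₁ᵗ − v₁| ≈ 2.277e+04 m/s = 22.77 km/s.
(b) ΔV₂ = |v₂ − v₂ᵗ| ≈ 1.314e+04 m/s = 13.14 km/s.
(c) ΔV_total = ΔV₁ + ΔV₂ ≈ 3.592e+04 m/s = 35.92 km/s.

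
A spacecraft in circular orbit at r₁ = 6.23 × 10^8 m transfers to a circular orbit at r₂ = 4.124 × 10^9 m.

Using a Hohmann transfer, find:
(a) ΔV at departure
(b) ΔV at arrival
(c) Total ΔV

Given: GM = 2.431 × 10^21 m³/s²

Transfer semi-major axis: a_t = (r₁ + r₂)/2 = (6.23e+08 + 4.124e+09)/2 = 2.3735e+09 m.
Circular speeds: v₁ = √(GM/r₁) = 1.97537e+06 m/s, v₂ = √(GM/r₂) = 767774 m/s.
Transfer speeds (vis-viva v² = GM(2/r − 1/a_t)): v₁ᵗ = 2.60383e+06 m/s, v₂ᵗ = 393353 m/s.
(a) ΔV₁ = |v₁ᵗ − v₁| ≈ 6.285e+05 m/s = 628.5 km/s.
(b) ΔV₂ = |v₂ − v₂ᵗ| ≈ 3.744e+05 m/s = 374.4 km/s.
(c) ΔV_total = ΔV₁ + ΔV₂ ≈ 1.003e+06 m/s = 1003 km/s.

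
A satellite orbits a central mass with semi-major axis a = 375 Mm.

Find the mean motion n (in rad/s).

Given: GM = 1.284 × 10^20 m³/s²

Convert to SI: a = 375 Mm = 3.75e+08 m.
n = √(GM / a³).
n = √(1.284e+20 / (3.75e+08)³) rad/s ≈ 0.00156 rad/s.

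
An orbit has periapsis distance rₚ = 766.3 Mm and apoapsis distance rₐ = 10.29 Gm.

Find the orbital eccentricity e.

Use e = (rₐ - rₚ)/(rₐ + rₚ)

Convert to SI: rₚ = 766.3 Mm = 7.663e+08 m; rₐ = 10.29 Gm = 1.029e+10 m.
e = (rₐ − rₚ) / (rₐ + rₚ).
e = (1.029e+10 − 7.663e+08) / (1.029e+10 + 7.663e+08) = 9.5237e+09 / 1.10563e+10 ≈ 0.8614.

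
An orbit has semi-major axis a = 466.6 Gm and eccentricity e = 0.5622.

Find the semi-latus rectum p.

Convert to SI: a = 466.6 Gm = 4.666e+11 m.
p = a (1 − e²).
p = 4.666e+11 · (1 − (0.5622)²) = 4.666e+11 · 0.683931 ≈ 3.191e+11 m = 319.1 Gm.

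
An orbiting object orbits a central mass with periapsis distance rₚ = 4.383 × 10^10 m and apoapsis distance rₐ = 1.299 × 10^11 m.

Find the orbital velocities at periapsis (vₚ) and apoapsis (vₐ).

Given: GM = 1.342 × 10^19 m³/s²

Use the vis-viva equation v² = GM(2/r − 1/a) with a = (rₚ + rₐ)/2 = (4.383e+10 + 1.299e+11)/2 = 8.6865e+10 m.
vₚ = √(GM · (2/rₚ − 1/a)) = √(1.342e+19 · (2/4.383e+10 − 1/8.6865e+10)) m/s ≈ 2.14e+04 m/s = 21.4 km/s.
vₐ = √(GM · (2/rₐ − 1/a)) = √(1.342e+19 · (2/1.299e+11 − 1/8.6865e+10)) m/s ≈ 7220 m/s = 7.22 km/s.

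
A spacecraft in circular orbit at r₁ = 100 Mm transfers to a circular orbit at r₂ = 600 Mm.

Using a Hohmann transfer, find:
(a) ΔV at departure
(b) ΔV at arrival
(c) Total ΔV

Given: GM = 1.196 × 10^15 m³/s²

Convert to SI: r₁ = 100 Mm = 1e+08 m; r₂ = 600 Mm = 6e+08 m.
Transfer semi-major axis: a_t = (r₁ + r₂)/2 = (1e+08 + 6e+08)/2 = 3.5e+08 m.
Circular speeds: v₁ = √(GM/r₁) = 3458.32 m/s, v₂ = √(GM/r₂) = 1411.85 m/s.
Transfer speeds (vis-viva v² = GM(2/r − 1/a_t)): v₁ᵗ = 4528.01 m/s, v₂ᵗ = 754.668 m/s.
(a) ΔV₁ = |v₁ᵗ − v₁| ≈ 1070 m/s = 1.07 km/s.
(b) ΔV₂ = |v₂ − v₂ᵗ| ≈ 657.2 m/s = 657.2 m/s.
(c) ΔV_total = ΔV₁ + ΔV₂ ≈ 1727 m/s = 1.727 km/s.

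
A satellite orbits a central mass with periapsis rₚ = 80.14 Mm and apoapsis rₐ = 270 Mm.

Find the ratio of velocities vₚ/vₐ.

Convert to SI: rₚ = 80.14 Mm = 8.014e+07 m; rₐ = 270 Mm = 2.7e+08 m.
Conservation of angular momentum gives rₚvₚ = rₐvₐ, so vₚ/vₐ = rₐ/rₚ.
vₚ/vₐ = 2.7e+08 / 8.014e+07 ≈ 3.369.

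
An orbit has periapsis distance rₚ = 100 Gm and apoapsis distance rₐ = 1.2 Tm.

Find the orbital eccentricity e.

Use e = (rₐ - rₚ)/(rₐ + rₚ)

Convert to SI: rₚ = 100 Gm = 1e+11 m; rₐ = 1.2 Tm = 1.2e+12 m.
e = (rₐ − rₚ) / (rₐ + rₚ).
e = (1.2e+12 − 1e+11) / (1.2e+12 + 1e+11) = 1.1e+12 / 1.3e+12 ≈ 0.8462.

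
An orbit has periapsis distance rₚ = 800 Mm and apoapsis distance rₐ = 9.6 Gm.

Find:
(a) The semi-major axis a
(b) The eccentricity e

Convert to SI: rₚ = 800 Mm = 8e+08 m; rₐ = 9.6 Gm = 9.6e+09 m.
(a) a = (rₚ + rₐ) / 2 = (8e+08 + 9.6e+09) / 2 ≈ 5.2e+09 m = 5.2 Gm.
(b) e = (rₐ − rₚ) / (rₐ + rₚ) = (9.6e+09 − 8e+08) / (9.6e+09 + 8e+08) ≈ 0.8462.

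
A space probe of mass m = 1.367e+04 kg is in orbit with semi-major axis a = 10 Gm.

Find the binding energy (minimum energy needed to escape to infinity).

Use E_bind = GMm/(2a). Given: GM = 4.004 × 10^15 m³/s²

Convert to SI: a = 10 Gm = 1e+10 m.
Total orbital energy is E = −GMm/(2a); binding energy is E_bind = −E = GMm/(2a).
E_bind = 4.004e+15 · 1.367e+04 / (2 · 1e+10) J ≈ 2.737e+09 J = 2.737 GJ.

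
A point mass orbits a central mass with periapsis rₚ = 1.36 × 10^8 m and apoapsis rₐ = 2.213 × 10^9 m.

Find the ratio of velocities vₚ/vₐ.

Conservation of angular momentum gives rₚvₚ = rₐvₐ, so vₚ/vₐ = rₐ/rₚ.
vₚ/vₐ = 2.213e+09 / 1.36e+08 ≈ 16.27.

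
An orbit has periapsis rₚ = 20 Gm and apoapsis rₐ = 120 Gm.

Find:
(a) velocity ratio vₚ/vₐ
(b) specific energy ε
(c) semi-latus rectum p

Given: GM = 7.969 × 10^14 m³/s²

Convert to SI: rₚ = 20 Gm = 2e+10 m; rₐ = 120 Gm = 1.2e+11 m.
(a) Conservation of angular momentum (rₚvₚ = rₐvₐ) gives vₚ/vₐ = rₐ/rₚ = 1.2e+11/2e+10 ≈ 6
(b) With a = (rₚ + rₐ)/2 = 7e+10 m, ε = −GM/(2a) = −7.969e+14/(2 · 7e+10) J/kg ≈ -5692 J/kg
(c) From a = (rₚ + rₐ)/2 = 7e+10 m and e = (rₐ − rₚ)/(rₐ + rₚ) = 0.714286, p = a(1 − e²) = 7e+10 · (1 − (0.714286)²) ≈ 3.429e+10 m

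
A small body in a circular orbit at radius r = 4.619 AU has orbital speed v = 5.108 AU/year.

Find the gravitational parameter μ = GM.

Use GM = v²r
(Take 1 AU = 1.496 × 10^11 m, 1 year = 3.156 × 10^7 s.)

Convert to SI: r = 4.619 AU = 6.91002e+11 m; v = 5.108 AU/year = 24212.8 m/s.
For a circular orbit v² = GM/r, so GM = v² · r.
GM = (24212.8)² · 6.91002e+11 m³/s² ≈ 4.051e+20 m³/s² = 4.051 × 10^20 m³/s².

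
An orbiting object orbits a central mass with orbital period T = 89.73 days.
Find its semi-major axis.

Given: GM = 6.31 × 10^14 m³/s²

Convert to SI: T = 89.73 days = 7.75267e+06 s.
Invert Kepler's third law: a = (GM · T² / (4π²))^(1/3).
Substituting T = 7.75267e+06 s and GM = 6.31e+14 m³/s²:
a = (6.31e+14 · (7.75267e+06)² / (4π²))^(1/3) m
a ≈ 9.867e+08 m = 986.7 Mm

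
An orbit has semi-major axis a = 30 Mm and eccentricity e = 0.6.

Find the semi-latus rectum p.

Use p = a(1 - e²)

Convert to SI: a = 30 Mm = 3e+07 m.
p = a (1 − e²).
p = 3e+07 · (1 − (0.6)²) = 3e+07 · 0.64 ≈ 1.92e+07 m = 19.2 Mm.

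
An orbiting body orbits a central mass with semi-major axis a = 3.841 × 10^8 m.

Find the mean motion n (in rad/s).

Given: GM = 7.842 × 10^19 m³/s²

n = √(GM / a³).
n = √(7.842e+19 / (3.841e+08)³) rad/s ≈ 0.001176 rad/s.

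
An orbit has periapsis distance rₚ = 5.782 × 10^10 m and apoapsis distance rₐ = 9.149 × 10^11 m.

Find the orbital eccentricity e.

e = (rₐ − rₚ) / (rₐ + rₚ).
e = (9.149e+11 − 5.782e+10) / (9.149e+11 + 5.782e+10) = 8.5708e+11 / 9.7272e+11 ≈ 0.8811.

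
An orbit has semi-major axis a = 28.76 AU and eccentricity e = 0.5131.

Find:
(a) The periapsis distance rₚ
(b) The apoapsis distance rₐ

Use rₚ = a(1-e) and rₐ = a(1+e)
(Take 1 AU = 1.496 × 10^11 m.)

Convert to SI: a = 28.76 AU = 4.3025e+12 m.
(a) rₚ = a(1 − e) = 4.3025e+12 · (1 − 0.5131) = 4.3025e+12 · 0.4869 ≈ 2.095e+12 m = 14 AU.
(b) rₐ = a(1 + e) = 4.3025e+12 · (1 + 0.5131) = 4.3025e+12 · 1.5131 ≈ 6.51e+12 m = 43.52 AU.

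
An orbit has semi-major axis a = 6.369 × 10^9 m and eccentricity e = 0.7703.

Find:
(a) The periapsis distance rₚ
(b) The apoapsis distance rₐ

(a) rₚ = a(1 − e) = 6.369e+09 · (1 − 0.7703) = 6.369e+09 · 0.2297 ≈ 1.463e+09 m = 1.463 × 10^9 m.
(b) rₐ = a(1 + e) = 6.369e+09 · (1 + 0.7703) = 6.369e+09 · 1.7703 ≈ 1.128e+10 m = 1.128 × 10^10 m.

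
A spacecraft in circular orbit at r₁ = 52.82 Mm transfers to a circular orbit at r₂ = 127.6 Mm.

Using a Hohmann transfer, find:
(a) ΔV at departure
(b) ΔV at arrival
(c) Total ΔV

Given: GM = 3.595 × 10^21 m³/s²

Convert to SI: r₁ = 52.82 Mm = 5.282e+07 m; r₂ = 127.6 Mm = 1.276e+08 m.
Transfer semi-major axis: a_t = (r₁ + r₂)/2 = (5.282e+07 + 1.276e+08)/2 = 9.021e+07 m.
Circular speeds: v₁ = √(GM/r₁) = 8.24993e+06 m/s, v₂ = √(GM/r₂) = 5.30792e+06 m/s.
Transfer speeds (vis-viva v² = GM(2/r − 1/a_t)): v₁ᵗ = 9.81179e+06 m/s, v₂ᵗ = 4.06159e+06 m/s.
(a) ΔV₁ = |v₁ᵗ − v₁| ≈ 1.562e+06 m/s = 1562 km/s.
(b) ΔV₂ = |v₂ − v₂ᵗ| ≈ 1.246e+06 m/s = 1246 km/s.
(c) ΔV_total = ΔV₁ + ΔV₂ ≈ 2.808e+06 m/s = 2808 km/s.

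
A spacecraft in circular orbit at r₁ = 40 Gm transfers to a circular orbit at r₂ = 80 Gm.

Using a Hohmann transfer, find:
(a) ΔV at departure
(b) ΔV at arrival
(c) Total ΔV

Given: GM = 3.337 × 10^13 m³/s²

Convert to SI: r₁ = 40 Gm = 4e+10 m; r₂ = 80 Gm = 8e+10 m.
Transfer semi-major axis: a_t = (r₁ + r₂)/2 = (4e+10 + 8e+10)/2 = 6e+10 m.
Circular speeds: v₁ = √(GM/r₁) = 28.8834 m/s, v₂ = √(GM/r₂) = 20.4236 m/s.
Transfer speeds (vis-viva v² = GM(2/r − 1/a_t)): v₁ᵗ = 33.3517 m/s, v₂ᵗ = 16.6758 m/s.
(a) ΔV₁ = |v₁ᵗ − v₁| ≈ 4.468 m/s = 4.468 m/s.
(b) ΔV₂ = |v₂ − v₂ᵗ| ≈ 3.748 m/s = 3.748 m/s.
(c) ΔV_total = ΔV₁ + ΔV₂ ≈ 8.216 m/s = 8.216 m/s.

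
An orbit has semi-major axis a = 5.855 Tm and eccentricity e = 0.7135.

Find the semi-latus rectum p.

Convert to SI: a = 5.855 Tm = 5.855e+12 m.
p = a (1 − e²).
p = 5.855e+12 · (1 − (0.7135)²) = 5.855e+12 · 0.490918 ≈ 2.874e+12 m = 2.874 Tm.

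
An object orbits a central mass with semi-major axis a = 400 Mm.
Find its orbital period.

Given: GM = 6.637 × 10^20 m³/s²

Convert to SI: a = 400 Mm = 4e+08 m.
Kepler's third law: T = 2π √(a³ / GM).
Substituting a = 4e+08 m and GM = 6.637e+20 m³/s²:
T = 2π √((4e+08)³ / 6.637e+20) s
T ≈ 1951 s = 32.52 minutes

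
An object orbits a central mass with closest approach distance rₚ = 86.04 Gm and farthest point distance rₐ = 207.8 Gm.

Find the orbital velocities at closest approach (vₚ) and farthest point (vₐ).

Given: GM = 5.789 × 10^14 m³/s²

Convert to SI: rₚ = 86.04 Gm = 8.604e+10 m; rₐ = 207.8 Gm = 2.078e+11 m.
Use the vis-viva equation v² = GM(2/r − 1/a) with a = (rₚ + rₐ)/2 = (8.604e+10 + 2.078e+11)/2 = 1.4692e+11 m.
vₚ = √(GM · (2/rₚ − 1/a)) = √(5.789e+14 · (2/8.604e+10 − 1/1.4692e+11)) m/s ≈ 97.55 m/s = 97.55 m/s.
vₐ = √(GM · (2/rₐ − 1/a)) = √(5.789e+14 · (2/2.078e+11 − 1/1.4692e+11)) m/s ≈ 40.39 m/s = 40.39 m/s.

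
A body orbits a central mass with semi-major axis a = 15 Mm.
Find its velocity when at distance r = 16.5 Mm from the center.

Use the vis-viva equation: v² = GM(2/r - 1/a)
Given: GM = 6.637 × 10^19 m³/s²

Convert to SI: a = 15 Mm = 1.5e+07 m; r = 16.5 Mm = 1.65e+07 m.
Vis-viva: v = √(GM · (2/r − 1/a)).
2/r − 1/a = 2/1.65e+07 − 1/1.5e+07 = 5.45455e-08 m⁻¹.
v = √(6.637e+19 · 5.45455e-08) m/s ≈ 1.903e+06 m/s = 1903 km/s.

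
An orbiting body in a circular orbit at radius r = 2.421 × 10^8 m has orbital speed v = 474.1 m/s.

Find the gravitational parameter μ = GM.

For a circular orbit v² = GM/r, so GM = v² · r.
GM = (474.1)² · 2.421e+08 m³/s² ≈ 5.442e+13 m³/s² = 5.442 × 10^13 m³/s².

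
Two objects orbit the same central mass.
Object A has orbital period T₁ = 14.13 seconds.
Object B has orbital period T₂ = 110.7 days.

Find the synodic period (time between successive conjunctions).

Convert to SI: T₂ = 110.7 days = 9.56448e+06 s.
T_syn = |T₁ · T₂ / (T₁ − T₂)|.
T_syn = |14.13 · 9.56448e+06 / (14.13 − 9.56448e+06)| s ≈ 14.13 s = 14.13 seconds.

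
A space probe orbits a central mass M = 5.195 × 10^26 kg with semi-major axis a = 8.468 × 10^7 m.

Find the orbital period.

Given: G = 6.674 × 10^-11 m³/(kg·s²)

GM = G · M = 6.674e-11 · 5.195e+26 = 3.46714e+16 m³/s².
Kepler's third law: T = 2π √(a³ / GM).
Substituting a = 8.468e+07 m and GM = 3.46714e+16 m³/s²:
T = 2π √((8.468e+07)³ / 3.46714e+16) s
T ≈ 2.629e+04 s = 7.304 hours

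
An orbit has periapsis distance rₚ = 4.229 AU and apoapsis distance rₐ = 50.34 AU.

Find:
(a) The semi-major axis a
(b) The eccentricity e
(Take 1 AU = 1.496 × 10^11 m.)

Convert to SI: rₚ = 4.229 AU = 6.32658e+11 m; rₐ = 50.34 AU = 7.53086e+12 m.
(a) a = (rₚ + rₐ) / 2 = (6.32658e+11 + 7.53086e+12) / 2 ≈ 4.082e+12 m = 27.28 AU.
(b) e = (rₐ − rₚ) / (rₐ + rₚ) = (7.53086e+12 − 6.32658e+11) / (7.53086e+12 + 6.32658e+11) ≈ 0.845.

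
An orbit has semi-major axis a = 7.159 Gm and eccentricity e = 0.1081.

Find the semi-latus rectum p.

Convert to SI: a = 7.159 Gm = 7.159e+09 m.
p = a (1 − e²).
p = 7.159e+09 · (1 − (0.1081)²) = 7.159e+09 · 0.988314 ≈ 7.075e+09 m = 7.075 Gm.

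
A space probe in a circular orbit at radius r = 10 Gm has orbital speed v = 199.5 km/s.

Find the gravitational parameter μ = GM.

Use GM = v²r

Convert to SI: r = 10 Gm = 1e+10 m; v = 199.5 km/s = 199500 m/s.
For a circular orbit v² = GM/r, so GM = v² · r.
GM = (199500)² · 1e+10 m³/s² ≈ 3.98e+20 m³/s² = 3.98 × 10^20 m³/s².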